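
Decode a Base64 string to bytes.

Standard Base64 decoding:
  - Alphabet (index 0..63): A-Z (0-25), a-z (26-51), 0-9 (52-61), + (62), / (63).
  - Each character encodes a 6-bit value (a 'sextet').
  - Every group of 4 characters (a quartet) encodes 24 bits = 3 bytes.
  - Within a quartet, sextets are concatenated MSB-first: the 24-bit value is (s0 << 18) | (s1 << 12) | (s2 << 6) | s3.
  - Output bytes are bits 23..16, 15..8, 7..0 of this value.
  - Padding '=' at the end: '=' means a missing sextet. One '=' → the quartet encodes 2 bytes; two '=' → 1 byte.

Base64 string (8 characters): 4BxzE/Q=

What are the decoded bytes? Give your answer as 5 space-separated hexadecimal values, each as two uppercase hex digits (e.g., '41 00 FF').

After char 0 ('4'=56): chars_in_quartet=1 acc=0x38 bytes_emitted=0
After char 1 ('B'=1): chars_in_quartet=2 acc=0xE01 bytes_emitted=0
After char 2 ('x'=49): chars_in_quartet=3 acc=0x38071 bytes_emitted=0
After char 3 ('z'=51): chars_in_quartet=4 acc=0xE01C73 -> emit E0 1C 73, reset; bytes_emitted=3
After char 4 ('E'=4): chars_in_quartet=1 acc=0x4 bytes_emitted=3
After char 5 ('/'=63): chars_in_quartet=2 acc=0x13F bytes_emitted=3
After char 6 ('Q'=16): chars_in_quartet=3 acc=0x4FD0 bytes_emitted=3
Padding '=': partial quartet acc=0x4FD0 -> emit 13 F4; bytes_emitted=5

Answer: E0 1C 73 13 F4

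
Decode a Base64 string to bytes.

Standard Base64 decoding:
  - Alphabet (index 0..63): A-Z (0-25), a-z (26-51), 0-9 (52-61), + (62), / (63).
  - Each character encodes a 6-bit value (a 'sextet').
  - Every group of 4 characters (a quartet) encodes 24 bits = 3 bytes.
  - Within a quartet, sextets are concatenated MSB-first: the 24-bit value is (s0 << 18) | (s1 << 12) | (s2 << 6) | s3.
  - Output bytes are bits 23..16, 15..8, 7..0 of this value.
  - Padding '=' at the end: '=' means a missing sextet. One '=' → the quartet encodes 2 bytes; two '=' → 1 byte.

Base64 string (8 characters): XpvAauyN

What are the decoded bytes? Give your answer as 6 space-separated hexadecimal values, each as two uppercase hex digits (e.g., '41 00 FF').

Answer: 5E 9B C0 6A EC 8D

Derivation:
After char 0 ('X'=23): chars_in_quartet=1 acc=0x17 bytes_emitted=0
After char 1 ('p'=41): chars_in_quartet=2 acc=0x5E9 bytes_emitted=0
After char 2 ('v'=47): chars_in_quartet=3 acc=0x17A6F bytes_emitted=0
After char 3 ('A'=0): chars_in_quartet=4 acc=0x5E9BC0 -> emit 5E 9B C0, reset; bytes_emitted=3
After char 4 ('a'=26): chars_in_quartet=1 acc=0x1A bytes_emitted=3
After char 5 ('u'=46): chars_in_quartet=2 acc=0x6AE bytes_emitted=3
After char 6 ('y'=50): chars_in_quartet=3 acc=0x1ABB2 bytes_emitted=3
After char 7 ('N'=13): chars_in_quartet=4 acc=0x6AEC8D -> emit 6A EC 8D, reset; bytes_emitted=6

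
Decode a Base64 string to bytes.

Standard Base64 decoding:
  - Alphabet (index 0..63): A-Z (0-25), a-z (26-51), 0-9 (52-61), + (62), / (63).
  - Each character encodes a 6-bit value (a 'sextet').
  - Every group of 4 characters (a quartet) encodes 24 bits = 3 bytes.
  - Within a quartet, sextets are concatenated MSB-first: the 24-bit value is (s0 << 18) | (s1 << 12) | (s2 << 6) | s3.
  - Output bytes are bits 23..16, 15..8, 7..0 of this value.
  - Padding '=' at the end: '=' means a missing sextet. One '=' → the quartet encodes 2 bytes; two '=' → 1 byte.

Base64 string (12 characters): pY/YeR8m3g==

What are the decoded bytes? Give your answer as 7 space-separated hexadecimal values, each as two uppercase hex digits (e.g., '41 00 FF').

After char 0 ('p'=41): chars_in_quartet=1 acc=0x29 bytes_emitted=0
After char 1 ('Y'=24): chars_in_quartet=2 acc=0xA58 bytes_emitted=0
After char 2 ('/'=63): chars_in_quartet=3 acc=0x2963F bytes_emitted=0
After char 3 ('Y'=24): chars_in_quartet=4 acc=0xA58FD8 -> emit A5 8F D8, reset; bytes_emitted=3
After char 4 ('e'=30): chars_in_quartet=1 acc=0x1E bytes_emitted=3
After char 5 ('R'=17): chars_in_quartet=2 acc=0x791 bytes_emitted=3
After char 6 ('8'=60): chars_in_quartet=3 acc=0x1E47C bytes_emitted=3
After char 7 ('m'=38): chars_in_quartet=4 acc=0x791F26 -> emit 79 1F 26, reset; bytes_emitted=6
After char 8 ('3'=55): chars_in_quartet=1 acc=0x37 bytes_emitted=6
After char 9 ('g'=32): chars_in_quartet=2 acc=0xDE0 bytes_emitted=6
Padding '==': partial quartet acc=0xDE0 -> emit DE; bytes_emitted=7

Answer: A5 8F D8 79 1F 26 DE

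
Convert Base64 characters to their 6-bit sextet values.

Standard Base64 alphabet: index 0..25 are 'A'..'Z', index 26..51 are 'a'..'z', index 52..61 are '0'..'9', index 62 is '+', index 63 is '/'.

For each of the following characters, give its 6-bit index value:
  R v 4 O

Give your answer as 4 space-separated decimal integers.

Answer: 17 47 56 14

Derivation:
'R': A..Z range, ord('R') − ord('A') = 17
'v': a..z range, 26 + ord('v') − ord('a') = 47
'4': 0..9 range, 52 + ord('4') − ord('0') = 56
'O': A..Z range, ord('O') − ord('A') = 14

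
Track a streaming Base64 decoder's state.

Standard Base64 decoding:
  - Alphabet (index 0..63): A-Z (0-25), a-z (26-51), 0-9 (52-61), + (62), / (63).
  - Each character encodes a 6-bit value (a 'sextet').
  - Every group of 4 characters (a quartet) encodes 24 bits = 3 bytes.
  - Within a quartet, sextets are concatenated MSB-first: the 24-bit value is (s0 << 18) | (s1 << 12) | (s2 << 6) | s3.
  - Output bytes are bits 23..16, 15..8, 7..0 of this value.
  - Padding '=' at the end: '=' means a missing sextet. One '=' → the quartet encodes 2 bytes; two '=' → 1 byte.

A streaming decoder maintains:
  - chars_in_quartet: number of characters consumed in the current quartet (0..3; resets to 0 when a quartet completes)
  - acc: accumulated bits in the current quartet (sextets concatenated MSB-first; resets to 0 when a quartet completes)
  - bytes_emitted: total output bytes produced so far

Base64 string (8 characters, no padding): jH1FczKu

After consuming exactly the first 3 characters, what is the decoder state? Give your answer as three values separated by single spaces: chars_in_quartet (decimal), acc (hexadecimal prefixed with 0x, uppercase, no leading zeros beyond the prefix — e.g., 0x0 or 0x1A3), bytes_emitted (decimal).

After char 0 ('j'=35): chars_in_quartet=1 acc=0x23 bytes_emitted=0
After char 1 ('H'=7): chars_in_quartet=2 acc=0x8C7 bytes_emitted=0
After char 2 ('1'=53): chars_in_quartet=3 acc=0x231F5 bytes_emitted=0

Answer: 3 0x231F5 0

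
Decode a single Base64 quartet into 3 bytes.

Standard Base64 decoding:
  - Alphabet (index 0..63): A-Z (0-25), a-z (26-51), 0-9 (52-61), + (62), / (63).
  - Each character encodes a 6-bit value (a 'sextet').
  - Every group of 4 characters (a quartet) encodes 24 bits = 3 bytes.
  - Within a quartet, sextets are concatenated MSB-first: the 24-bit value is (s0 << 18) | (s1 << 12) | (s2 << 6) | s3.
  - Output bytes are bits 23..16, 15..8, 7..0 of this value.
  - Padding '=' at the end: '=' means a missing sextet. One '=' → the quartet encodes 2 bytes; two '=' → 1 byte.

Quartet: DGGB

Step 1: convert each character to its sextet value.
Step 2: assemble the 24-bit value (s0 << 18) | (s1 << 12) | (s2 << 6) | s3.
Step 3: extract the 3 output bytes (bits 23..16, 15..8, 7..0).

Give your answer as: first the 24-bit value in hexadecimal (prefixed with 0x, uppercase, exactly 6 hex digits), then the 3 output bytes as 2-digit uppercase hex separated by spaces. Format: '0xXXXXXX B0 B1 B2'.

Sextets: D=3, G=6, G=6, B=1
24-bit: (3<<18) | (6<<12) | (6<<6) | 1
      = 0x0C0000 | 0x006000 | 0x000180 | 0x000001
      = 0x0C6181
Bytes: (v>>16)&0xFF=0C, (v>>8)&0xFF=61, v&0xFF=81

Answer: 0x0C6181 0C 61 81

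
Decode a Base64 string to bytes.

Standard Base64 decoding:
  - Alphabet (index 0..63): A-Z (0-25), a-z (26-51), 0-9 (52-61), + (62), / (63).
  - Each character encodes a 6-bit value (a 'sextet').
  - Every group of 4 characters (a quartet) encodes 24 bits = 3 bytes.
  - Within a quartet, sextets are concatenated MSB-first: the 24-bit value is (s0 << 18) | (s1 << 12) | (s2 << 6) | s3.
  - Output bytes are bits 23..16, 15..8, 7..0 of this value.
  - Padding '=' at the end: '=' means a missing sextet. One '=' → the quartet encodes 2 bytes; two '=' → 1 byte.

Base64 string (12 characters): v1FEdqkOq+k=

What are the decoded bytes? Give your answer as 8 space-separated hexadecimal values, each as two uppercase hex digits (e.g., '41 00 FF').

Answer: BF 51 44 76 A9 0E AB E9

Derivation:
After char 0 ('v'=47): chars_in_quartet=1 acc=0x2F bytes_emitted=0
After char 1 ('1'=53): chars_in_quartet=2 acc=0xBF5 bytes_emitted=0
After char 2 ('F'=5): chars_in_quartet=3 acc=0x2FD45 bytes_emitted=0
After char 3 ('E'=4): chars_in_quartet=4 acc=0xBF5144 -> emit BF 51 44, reset; bytes_emitted=3
After char 4 ('d'=29): chars_in_quartet=1 acc=0x1D bytes_emitted=3
After char 5 ('q'=42): chars_in_quartet=2 acc=0x76A bytes_emitted=3
After char 6 ('k'=36): chars_in_quartet=3 acc=0x1DAA4 bytes_emitted=3
After char 7 ('O'=14): chars_in_quartet=4 acc=0x76A90E -> emit 76 A9 0E, reset; bytes_emitted=6
After char 8 ('q'=42): chars_in_quartet=1 acc=0x2A bytes_emitted=6
After char 9 ('+'=62): chars_in_quartet=2 acc=0xABE bytes_emitted=6
After char 10 ('k'=36): chars_in_quartet=3 acc=0x2AFA4 bytes_emitted=6
Padding '=': partial quartet acc=0x2AFA4 -> emit AB E9; bytes_emitted=8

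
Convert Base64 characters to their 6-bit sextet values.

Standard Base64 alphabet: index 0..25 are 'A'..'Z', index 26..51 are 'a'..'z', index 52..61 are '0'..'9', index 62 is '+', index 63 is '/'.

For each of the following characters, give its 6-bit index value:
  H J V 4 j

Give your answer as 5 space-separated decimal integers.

Answer: 7 9 21 56 35

Derivation:
'H': A..Z range, ord('H') − ord('A') = 7
'J': A..Z range, ord('J') − ord('A') = 9
'V': A..Z range, ord('V') − ord('A') = 21
'4': 0..9 range, 52 + ord('4') − ord('0') = 56
'j': a..z range, 26 + ord('j') − ord('a') = 35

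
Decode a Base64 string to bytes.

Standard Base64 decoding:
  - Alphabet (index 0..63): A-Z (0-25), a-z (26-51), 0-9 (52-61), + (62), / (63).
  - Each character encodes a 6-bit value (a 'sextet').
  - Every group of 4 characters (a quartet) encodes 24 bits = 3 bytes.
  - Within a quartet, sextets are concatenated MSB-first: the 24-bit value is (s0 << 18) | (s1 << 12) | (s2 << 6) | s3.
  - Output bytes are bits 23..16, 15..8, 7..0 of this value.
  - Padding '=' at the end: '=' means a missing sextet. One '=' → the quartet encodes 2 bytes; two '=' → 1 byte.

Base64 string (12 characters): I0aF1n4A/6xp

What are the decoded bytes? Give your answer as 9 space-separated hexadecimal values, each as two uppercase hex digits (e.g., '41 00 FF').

Answer: 23 46 85 D6 7E 00 FF AC 69

Derivation:
After char 0 ('I'=8): chars_in_quartet=1 acc=0x8 bytes_emitted=0
After char 1 ('0'=52): chars_in_quartet=2 acc=0x234 bytes_emitted=0
After char 2 ('a'=26): chars_in_quartet=3 acc=0x8D1A bytes_emitted=0
After char 3 ('F'=5): chars_in_quartet=4 acc=0x234685 -> emit 23 46 85, reset; bytes_emitted=3
After char 4 ('1'=53): chars_in_quartet=1 acc=0x35 bytes_emitted=3
After char 5 ('n'=39): chars_in_quartet=2 acc=0xD67 bytes_emitted=3
After char 6 ('4'=56): chars_in_quartet=3 acc=0x359F8 bytes_emitted=3
After char 7 ('A'=0): chars_in_quartet=4 acc=0xD67E00 -> emit D6 7E 00, reset; bytes_emitted=6
After char 8 ('/'=63): chars_in_quartet=1 acc=0x3F bytes_emitted=6
After char 9 ('6'=58): chars_in_quartet=2 acc=0xFFA bytes_emitted=6
After char 10 ('x'=49): chars_in_quartet=3 acc=0x3FEB1 bytes_emitted=6
After char 11 ('p'=41): chars_in_quartet=4 acc=0xFFAC69 -> emit FF AC 69, reset; bytes_emitted=9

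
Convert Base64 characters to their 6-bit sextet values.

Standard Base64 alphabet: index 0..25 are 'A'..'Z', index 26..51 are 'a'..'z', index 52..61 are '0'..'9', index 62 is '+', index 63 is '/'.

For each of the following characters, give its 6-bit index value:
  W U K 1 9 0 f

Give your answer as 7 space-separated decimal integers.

Answer: 22 20 10 53 61 52 31

Derivation:
'W': A..Z range, ord('W') − ord('A') = 22
'U': A..Z range, ord('U') − ord('A') = 20
'K': A..Z range, ord('K') − ord('A') = 10
'1': 0..9 range, 52 + ord('1') − ord('0') = 53
'9': 0..9 range, 52 + ord('9') − ord('0') = 61
'0': 0..9 range, 52 + ord('0') − ord('0') = 52
'f': a..z range, 26 + ord('f') − ord('a') = 31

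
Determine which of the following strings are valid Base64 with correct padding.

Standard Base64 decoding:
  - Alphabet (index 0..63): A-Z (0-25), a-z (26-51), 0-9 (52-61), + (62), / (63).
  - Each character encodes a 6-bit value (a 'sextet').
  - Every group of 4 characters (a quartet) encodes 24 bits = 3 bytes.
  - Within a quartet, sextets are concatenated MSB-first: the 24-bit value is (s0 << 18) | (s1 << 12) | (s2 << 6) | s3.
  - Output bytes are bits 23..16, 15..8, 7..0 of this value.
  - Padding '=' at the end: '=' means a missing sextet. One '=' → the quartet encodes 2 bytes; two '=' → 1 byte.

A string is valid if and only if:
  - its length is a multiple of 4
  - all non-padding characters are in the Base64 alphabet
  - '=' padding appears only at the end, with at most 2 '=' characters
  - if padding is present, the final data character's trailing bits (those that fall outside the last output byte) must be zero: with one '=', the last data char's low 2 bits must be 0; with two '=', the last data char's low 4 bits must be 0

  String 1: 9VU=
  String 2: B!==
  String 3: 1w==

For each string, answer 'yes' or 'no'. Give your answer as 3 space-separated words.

String 1: '9VU=' → valid
String 2: 'B!==' → invalid (bad char(s): ['!'])
String 3: '1w==' → valid

Answer: yes no yes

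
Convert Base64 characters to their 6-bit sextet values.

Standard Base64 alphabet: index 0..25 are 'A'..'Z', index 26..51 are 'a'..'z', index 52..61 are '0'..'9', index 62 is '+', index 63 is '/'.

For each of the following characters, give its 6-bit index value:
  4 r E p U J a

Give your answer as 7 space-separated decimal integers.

'4': 0..9 range, 52 + ord('4') − ord('0') = 56
'r': a..z range, 26 + ord('r') − ord('a') = 43
'E': A..Z range, ord('E') − ord('A') = 4
'p': a..z range, 26 + ord('p') − ord('a') = 41
'U': A..Z range, ord('U') − ord('A') = 20
'J': A..Z range, ord('J') − ord('A') = 9
'a': a..z range, 26 + ord('a') − ord('a') = 26

Answer: 56 43 4 41 20 9 26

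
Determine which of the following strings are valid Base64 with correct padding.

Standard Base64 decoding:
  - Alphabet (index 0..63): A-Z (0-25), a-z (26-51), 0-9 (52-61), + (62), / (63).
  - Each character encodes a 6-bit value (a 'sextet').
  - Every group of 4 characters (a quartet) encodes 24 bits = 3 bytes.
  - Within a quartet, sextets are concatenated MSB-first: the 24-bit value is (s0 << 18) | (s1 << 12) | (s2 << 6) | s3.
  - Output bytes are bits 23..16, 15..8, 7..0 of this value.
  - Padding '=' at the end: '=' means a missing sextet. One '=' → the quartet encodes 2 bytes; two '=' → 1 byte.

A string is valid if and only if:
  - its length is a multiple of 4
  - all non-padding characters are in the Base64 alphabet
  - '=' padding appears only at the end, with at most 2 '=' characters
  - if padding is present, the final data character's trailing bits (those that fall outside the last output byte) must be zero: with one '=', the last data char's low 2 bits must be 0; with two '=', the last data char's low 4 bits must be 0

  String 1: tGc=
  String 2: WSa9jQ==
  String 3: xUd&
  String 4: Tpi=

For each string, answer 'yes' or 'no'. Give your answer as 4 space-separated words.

String 1: 'tGc=' → valid
String 2: 'WSa9jQ==' → valid
String 3: 'xUd&' → invalid (bad char(s): ['&'])
String 4: 'Tpi=' → invalid (bad trailing bits)

Answer: yes yes no no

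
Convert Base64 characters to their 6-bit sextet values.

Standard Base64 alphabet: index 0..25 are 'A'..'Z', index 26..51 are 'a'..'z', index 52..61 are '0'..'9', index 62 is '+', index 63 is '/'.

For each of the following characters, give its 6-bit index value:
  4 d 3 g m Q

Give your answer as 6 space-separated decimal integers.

'4': 0..9 range, 52 + ord('4') − ord('0') = 56
'd': a..z range, 26 + ord('d') − ord('a') = 29
'3': 0..9 range, 52 + ord('3') − ord('0') = 55
'g': a..z range, 26 + ord('g') − ord('a') = 32
'm': a..z range, 26 + ord('m') − ord('a') = 38
'Q': A..Z range, ord('Q') − ord('A') = 16

Answer: 56 29 55 32 38 16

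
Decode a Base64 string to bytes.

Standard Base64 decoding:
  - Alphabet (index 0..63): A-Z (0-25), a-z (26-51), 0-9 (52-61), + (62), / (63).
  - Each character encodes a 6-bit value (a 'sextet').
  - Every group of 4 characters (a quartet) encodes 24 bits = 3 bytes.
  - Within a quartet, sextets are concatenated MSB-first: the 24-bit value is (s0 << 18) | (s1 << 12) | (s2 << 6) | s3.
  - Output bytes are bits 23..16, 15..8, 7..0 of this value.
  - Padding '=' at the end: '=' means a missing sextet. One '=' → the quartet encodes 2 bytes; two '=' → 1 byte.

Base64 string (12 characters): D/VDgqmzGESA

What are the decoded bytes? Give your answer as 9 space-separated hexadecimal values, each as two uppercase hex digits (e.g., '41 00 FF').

Answer: 0F F5 43 82 A9 B3 18 44 80

Derivation:
After char 0 ('D'=3): chars_in_quartet=1 acc=0x3 bytes_emitted=0
After char 1 ('/'=63): chars_in_quartet=2 acc=0xFF bytes_emitted=0
After char 2 ('V'=21): chars_in_quartet=3 acc=0x3FD5 bytes_emitted=0
After char 3 ('D'=3): chars_in_quartet=4 acc=0xFF543 -> emit 0F F5 43, reset; bytes_emitted=3
After char 4 ('g'=32): chars_in_quartet=1 acc=0x20 bytes_emitted=3
After char 5 ('q'=42): chars_in_quartet=2 acc=0x82A bytes_emitted=3
After char 6 ('m'=38): chars_in_quartet=3 acc=0x20AA6 bytes_emitted=3
After char 7 ('z'=51): chars_in_quartet=4 acc=0x82A9B3 -> emit 82 A9 B3, reset; bytes_emitted=6
After char 8 ('G'=6): chars_in_quartet=1 acc=0x6 bytes_emitted=6
After char 9 ('E'=4): chars_in_quartet=2 acc=0x184 bytes_emitted=6
After char 10 ('S'=18): chars_in_quartet=3 acc=0x6112 bytes_emitted=6
After char 11 ('A'=0): chars_in_quartet=4 acc=0x184480 -> emit 18 44 80, reset; bytes_emitted=9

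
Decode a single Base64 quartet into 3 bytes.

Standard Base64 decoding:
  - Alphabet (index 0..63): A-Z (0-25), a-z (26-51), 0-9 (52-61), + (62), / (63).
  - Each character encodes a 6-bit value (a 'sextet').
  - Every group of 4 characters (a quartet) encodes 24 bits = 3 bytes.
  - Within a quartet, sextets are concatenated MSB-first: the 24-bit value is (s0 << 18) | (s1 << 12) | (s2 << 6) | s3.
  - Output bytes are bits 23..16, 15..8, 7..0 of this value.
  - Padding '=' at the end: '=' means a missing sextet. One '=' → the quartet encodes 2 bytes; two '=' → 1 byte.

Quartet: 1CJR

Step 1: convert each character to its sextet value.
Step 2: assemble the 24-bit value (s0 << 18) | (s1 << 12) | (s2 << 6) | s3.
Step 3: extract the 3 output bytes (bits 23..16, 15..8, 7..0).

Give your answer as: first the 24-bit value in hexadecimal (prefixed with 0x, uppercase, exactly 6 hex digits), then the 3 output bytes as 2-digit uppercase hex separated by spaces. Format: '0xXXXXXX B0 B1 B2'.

Sextets: 1=53, C=2, J=9, R=17
24-bit: (53<<18) | (2<<12) | (9<<6) | 17
      = 0xD40000 | 0x002000 | 0x000240 | 0x000011
      = 0xD42251
Bytes: (v>>16)&0xFF=D4, (v>>8)&0xFF=22, v&0xFF=51

Answer: 0xD42251 D4 22 51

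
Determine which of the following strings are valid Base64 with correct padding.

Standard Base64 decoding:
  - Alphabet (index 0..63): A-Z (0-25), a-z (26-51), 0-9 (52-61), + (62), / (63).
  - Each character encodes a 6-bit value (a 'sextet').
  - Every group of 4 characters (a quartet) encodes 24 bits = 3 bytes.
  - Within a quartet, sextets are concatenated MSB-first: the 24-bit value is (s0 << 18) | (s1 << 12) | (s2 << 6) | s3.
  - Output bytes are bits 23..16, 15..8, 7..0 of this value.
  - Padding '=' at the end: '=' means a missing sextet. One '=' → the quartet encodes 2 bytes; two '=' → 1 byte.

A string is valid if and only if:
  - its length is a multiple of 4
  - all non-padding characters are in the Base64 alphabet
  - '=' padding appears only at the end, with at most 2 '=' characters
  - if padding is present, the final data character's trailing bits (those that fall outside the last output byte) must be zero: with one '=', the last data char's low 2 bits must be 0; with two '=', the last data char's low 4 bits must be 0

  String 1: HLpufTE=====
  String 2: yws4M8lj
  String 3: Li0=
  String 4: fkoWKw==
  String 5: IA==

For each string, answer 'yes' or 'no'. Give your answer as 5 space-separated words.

String 1: 'HLpufTE=====' → invalid (5 pad chars (max 2))
String 2: 'yws4M8lj' → valid
String 3: 'Li0=' → valid
String 4: 'fkoWKw==' → valid
String 5: 'IA==' → valid

Answer: no yes yes yes yes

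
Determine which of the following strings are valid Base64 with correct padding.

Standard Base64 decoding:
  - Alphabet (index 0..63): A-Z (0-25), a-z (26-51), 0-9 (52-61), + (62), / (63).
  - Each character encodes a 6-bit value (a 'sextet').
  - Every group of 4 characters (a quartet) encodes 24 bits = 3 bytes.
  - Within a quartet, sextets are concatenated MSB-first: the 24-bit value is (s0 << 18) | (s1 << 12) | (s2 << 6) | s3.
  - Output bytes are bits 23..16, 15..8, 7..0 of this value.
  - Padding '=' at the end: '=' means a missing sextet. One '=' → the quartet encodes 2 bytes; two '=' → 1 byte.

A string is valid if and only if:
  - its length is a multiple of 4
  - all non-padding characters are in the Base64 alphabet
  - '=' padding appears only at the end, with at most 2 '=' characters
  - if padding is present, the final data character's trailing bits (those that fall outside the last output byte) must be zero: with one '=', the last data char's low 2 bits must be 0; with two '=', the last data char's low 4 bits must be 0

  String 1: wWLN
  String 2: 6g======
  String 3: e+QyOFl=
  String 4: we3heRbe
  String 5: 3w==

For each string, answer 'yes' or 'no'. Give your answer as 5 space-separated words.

String 1: 'wWLN' → valid
String 2: '6g======' → invalid (6 pad chars (max 2))
String 3: 'e+QyOFl=' → invalid (bad trailing bits)
String 4: 'we3heRbe' → valid
String 5: '3w==' → valid

Answer: yes no no yes yes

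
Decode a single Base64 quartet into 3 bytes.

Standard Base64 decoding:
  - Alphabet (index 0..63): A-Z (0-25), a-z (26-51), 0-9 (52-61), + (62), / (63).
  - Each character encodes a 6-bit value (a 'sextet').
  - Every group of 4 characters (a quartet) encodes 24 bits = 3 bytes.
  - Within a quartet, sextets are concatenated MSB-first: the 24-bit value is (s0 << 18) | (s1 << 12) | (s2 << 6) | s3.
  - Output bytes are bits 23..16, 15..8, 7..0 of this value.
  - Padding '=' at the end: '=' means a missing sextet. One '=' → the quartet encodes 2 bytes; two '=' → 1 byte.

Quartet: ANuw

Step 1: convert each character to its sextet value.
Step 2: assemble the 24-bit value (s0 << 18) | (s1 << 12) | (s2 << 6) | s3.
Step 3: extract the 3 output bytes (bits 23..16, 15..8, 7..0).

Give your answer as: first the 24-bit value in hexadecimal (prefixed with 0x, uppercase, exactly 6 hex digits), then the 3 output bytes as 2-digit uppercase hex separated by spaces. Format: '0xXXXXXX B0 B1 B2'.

Answer: 0x00DBB0 00 DB B0

Derivation:
Sextets: A=0, N=13, u=46, w=48
24-bit: (0<<18) | (13<<12) | (46<<6) | 48
      = 0x000000 | 0x00D000 | 0x000B80 | 0x000030
      = 0x00DBB0
Bytes: (v>>16)&0xFF=00, (v>>8)&0xFF=DB, v&0xFF=B0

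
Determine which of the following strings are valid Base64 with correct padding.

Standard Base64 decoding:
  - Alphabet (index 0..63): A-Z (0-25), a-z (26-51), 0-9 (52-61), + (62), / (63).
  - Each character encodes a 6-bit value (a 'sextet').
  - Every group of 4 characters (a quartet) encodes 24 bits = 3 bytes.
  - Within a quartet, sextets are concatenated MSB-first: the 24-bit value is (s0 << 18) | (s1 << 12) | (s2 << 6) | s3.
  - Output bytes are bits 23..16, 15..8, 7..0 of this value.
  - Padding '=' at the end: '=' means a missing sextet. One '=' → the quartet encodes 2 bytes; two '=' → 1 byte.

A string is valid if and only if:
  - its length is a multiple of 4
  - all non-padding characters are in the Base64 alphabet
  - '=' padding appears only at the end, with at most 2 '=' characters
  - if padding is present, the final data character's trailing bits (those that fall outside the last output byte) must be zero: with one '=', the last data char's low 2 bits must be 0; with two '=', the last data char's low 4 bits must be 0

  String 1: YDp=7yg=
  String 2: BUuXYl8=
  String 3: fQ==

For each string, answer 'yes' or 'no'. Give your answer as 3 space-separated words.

Answer: no yes yes

Derivation:
String 1: 'YDp=7yg=' → invalid (bad char(s): ['=']; '=' in middle)
String 2: 'BUuXYl8=' → valid
String 3: 'fQ==' → valid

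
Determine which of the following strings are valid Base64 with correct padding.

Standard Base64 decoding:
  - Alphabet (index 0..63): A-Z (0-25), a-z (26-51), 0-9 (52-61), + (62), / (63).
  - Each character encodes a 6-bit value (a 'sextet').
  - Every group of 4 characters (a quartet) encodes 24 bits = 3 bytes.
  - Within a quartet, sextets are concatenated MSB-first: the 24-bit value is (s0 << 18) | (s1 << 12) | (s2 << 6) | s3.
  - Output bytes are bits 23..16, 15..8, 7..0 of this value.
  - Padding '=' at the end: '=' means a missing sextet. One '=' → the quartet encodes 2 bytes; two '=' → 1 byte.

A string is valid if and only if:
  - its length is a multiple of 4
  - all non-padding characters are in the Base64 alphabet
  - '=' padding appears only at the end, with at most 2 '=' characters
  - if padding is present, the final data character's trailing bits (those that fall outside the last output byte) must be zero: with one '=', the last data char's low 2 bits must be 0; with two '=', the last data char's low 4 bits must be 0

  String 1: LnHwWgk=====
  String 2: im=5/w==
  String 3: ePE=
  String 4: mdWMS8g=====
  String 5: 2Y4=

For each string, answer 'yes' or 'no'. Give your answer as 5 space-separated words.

String 1: 'LnHwWgk=====' → invalid (5 pad chars (max 2))
String 2: 'im=5/w==' → invalid (bad char(s): ['=']; '=' in middle)
String 3: 'ePE=' → valid
String 4: 'mdWMS8g=====' → invalid (5 pad chars (max 2))
String 5: '2Y4=' → valid

Answer: no no yes no yes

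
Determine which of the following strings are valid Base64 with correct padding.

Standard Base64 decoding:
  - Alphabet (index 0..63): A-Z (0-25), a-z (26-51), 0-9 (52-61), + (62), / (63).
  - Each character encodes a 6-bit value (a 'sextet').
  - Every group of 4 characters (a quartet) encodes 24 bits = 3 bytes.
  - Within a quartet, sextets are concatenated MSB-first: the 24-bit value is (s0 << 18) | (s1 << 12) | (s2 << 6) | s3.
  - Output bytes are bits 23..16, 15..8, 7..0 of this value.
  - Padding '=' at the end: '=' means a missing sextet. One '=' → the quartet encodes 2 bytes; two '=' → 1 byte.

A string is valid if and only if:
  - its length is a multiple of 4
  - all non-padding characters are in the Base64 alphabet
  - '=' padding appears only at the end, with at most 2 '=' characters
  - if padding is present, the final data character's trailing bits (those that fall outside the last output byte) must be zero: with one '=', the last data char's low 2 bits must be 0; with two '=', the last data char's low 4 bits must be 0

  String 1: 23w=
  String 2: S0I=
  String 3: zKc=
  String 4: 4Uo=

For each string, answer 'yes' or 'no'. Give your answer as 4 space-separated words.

String 1: '23w=' → valid
String 2: 'S0I=' → valid
String 3: 'zKc=' → valid
String 4: '4Uo=' → valid

Answer: yes yes yes yes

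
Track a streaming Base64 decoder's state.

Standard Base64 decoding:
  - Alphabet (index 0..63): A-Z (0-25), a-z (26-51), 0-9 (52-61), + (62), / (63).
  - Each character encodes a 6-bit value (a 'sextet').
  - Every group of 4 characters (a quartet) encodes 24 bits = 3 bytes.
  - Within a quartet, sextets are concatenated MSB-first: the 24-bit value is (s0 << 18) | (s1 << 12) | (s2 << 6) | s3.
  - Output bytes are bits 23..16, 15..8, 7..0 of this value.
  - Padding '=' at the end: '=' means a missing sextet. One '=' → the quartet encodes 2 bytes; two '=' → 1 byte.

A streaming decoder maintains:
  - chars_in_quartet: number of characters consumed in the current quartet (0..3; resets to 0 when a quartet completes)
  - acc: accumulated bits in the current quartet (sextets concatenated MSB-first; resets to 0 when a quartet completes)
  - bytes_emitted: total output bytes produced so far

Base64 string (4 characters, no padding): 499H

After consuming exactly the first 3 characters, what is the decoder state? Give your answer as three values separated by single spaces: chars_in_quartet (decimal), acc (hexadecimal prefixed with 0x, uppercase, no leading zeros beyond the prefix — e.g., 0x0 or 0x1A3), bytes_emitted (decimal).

After char 0 ('4'=56): chars_in_quartet=1 acc=0x38 bytes_emitted=0
After char 1 ('9'=61): chars_in_quartet=2 acc=0xE3D bytes_emitted=0
After char 2 ('9'=61): chars_in_quartet=3 acc=0x38F7D bytes_emitted=0

Answer: 3 0x38F7D 0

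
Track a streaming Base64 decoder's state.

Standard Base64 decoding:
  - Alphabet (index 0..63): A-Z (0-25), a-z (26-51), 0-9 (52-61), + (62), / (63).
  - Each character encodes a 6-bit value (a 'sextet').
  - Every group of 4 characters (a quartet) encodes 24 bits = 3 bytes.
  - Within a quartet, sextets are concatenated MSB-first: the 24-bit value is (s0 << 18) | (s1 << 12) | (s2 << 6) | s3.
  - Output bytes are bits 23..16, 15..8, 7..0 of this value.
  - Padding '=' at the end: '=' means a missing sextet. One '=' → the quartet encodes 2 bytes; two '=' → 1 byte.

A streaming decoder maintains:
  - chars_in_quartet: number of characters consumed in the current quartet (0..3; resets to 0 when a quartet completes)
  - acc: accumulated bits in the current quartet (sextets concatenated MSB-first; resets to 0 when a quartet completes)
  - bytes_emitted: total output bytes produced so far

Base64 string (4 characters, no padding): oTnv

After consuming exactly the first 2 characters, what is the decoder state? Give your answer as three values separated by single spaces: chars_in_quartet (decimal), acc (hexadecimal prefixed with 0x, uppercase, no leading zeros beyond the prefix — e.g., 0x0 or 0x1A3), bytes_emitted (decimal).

Answer: 2 0xA13 0

Derivation:
After char 0 ('o'=40): chars_in_quartet=1 acc=0x28 bytes_emitted=0
After char 1 ('T'=19): chars_in_quartet=2 acc=0xA13 bytes_emitted=0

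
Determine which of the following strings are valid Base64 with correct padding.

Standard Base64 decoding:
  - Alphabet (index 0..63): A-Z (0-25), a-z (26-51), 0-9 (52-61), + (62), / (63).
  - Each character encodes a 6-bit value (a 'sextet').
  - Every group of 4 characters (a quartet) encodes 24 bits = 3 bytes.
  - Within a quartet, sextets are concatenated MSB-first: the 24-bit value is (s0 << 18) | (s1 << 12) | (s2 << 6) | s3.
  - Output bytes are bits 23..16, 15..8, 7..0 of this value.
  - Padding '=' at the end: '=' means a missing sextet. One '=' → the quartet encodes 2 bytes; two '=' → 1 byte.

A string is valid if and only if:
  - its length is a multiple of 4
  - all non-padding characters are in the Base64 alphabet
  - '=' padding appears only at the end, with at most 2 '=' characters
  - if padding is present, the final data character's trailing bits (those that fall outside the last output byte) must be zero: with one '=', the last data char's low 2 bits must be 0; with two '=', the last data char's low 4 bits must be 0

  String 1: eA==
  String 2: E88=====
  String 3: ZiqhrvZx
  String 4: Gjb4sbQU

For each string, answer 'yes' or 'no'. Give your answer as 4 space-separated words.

String 1: 'eA==' → valid
String 2: 'E88=====' → invalid (5 pad chars (max 2))
String 3: 'ZiqhrvZx' → valid
String 4: 'Gjb4sbQU' → valid

Answer: yes no yes yes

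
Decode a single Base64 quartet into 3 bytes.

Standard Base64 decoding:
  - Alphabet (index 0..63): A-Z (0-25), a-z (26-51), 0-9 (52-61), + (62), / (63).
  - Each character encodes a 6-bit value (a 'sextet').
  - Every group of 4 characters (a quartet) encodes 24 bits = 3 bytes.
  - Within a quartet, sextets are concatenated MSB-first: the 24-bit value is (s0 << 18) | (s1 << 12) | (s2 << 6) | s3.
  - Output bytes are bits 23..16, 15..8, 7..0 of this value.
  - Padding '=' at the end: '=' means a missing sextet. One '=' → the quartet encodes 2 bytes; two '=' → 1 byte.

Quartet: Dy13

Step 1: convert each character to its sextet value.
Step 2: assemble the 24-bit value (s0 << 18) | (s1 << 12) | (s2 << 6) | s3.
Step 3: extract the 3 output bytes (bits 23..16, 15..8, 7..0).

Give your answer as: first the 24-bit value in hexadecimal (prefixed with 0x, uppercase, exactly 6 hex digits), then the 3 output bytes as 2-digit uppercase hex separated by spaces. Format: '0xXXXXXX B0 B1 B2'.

Sextets: D=3, y=50, 1=53, 3=55
24-bit: (3<<18) | (50<<12) | (53<<6) | 55
      = 0x0C0000 | 0x032000 | 0x000D40 | 0x000037
      = 0x0F2D77
Bytes: (v>>16)&0xFF=0F, (v>>8)&0xFF=2D, v&0xFF=77

Answer: 0x0F2D77 0F 2D 77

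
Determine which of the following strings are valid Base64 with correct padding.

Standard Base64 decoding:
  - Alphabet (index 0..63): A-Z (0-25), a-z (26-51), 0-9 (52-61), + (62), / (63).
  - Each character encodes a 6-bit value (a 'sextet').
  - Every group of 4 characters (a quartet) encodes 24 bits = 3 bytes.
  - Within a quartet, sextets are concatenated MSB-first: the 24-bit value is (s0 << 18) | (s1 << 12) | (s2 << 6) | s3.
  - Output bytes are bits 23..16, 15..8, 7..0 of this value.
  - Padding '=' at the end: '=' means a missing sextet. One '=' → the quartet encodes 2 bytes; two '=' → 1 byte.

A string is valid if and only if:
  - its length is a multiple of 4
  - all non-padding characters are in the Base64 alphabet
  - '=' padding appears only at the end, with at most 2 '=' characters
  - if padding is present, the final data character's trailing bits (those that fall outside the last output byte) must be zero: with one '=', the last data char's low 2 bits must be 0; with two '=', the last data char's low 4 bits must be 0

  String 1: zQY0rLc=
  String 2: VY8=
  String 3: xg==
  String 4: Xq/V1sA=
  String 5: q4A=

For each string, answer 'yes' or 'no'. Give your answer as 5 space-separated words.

String 1: 'zQY0rLc=' → valid
String 2: 'VY8=' → valid
String 3: 'xg==' → valid
String 4: 'Xq/V1sA=' → valid
String 5: 'q4A=' → valid

Answer: yes yes yes yes yes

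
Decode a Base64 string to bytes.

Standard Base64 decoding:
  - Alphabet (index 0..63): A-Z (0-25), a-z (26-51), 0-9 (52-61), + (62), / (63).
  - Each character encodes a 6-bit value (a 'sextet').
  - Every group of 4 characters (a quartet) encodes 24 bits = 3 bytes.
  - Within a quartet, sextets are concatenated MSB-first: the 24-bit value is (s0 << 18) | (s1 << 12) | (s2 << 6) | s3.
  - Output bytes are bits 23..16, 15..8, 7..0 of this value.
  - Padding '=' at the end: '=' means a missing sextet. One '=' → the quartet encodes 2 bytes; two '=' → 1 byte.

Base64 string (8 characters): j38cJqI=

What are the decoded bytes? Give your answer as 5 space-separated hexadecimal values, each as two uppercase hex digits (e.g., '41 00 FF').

Answer: 8F 7F 1C 26 A2

Derivation:
After char 0 ('j'=35): chars_in_quartet=1 acc=0x23 bytes_emitted=0
After char 1 ('3'=55): chars_in_quartet=2 acc=0x8F7 bytes_emitted=0
After char 2 ('8'=60): chars_in_quartet=3 acc=0x23DFC bytes_emitted=0
After char 3 ('c'=28): chars_in_quartet=4 acc=0x8F7F1C -> emit 8F 7F 1C, reset; bytes_emitted=3
After char 4 ('J'=9): chars_in_quartet=1 acc=0x9 bytes_emitted=3
After char 5 ('q'=42): chars_in_quartet=2 acc=0x26A bytes_emitted=3
After char 6 ('I'=8): chars_in_quartet=3 acc=0x9A88 bytes_emitted=3
Padding '=': partial quartet acc=0x9A88 -> emit 26 A2; bytes_emitted=5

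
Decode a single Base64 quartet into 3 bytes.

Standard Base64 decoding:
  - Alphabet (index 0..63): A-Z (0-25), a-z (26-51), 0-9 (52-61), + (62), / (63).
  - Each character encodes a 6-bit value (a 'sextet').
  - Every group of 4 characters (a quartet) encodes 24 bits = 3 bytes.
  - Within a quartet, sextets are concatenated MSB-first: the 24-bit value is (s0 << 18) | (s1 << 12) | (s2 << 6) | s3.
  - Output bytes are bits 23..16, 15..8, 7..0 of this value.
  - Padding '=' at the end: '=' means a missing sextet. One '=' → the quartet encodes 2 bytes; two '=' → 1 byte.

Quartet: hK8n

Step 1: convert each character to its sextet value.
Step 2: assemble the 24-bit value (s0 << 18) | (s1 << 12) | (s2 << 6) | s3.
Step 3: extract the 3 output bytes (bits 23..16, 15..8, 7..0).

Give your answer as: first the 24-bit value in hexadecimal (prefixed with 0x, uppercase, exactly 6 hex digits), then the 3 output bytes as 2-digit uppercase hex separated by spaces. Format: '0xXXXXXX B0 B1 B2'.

Answer: 0x84AF27 84 AF 27

Derivation:
Sextets: h=33, K=10, 8=60, n=39
24-bit: (33<<18) | (10<<12) | (60<<6) | 39
      = 0x840000 | 0x00A000 | 0x000F00 | 0x000027
      = 0x84AF27
Bytes: (v>>16)&0xFF=84, (v>>8)&0xFF=AF, v&0xFF=27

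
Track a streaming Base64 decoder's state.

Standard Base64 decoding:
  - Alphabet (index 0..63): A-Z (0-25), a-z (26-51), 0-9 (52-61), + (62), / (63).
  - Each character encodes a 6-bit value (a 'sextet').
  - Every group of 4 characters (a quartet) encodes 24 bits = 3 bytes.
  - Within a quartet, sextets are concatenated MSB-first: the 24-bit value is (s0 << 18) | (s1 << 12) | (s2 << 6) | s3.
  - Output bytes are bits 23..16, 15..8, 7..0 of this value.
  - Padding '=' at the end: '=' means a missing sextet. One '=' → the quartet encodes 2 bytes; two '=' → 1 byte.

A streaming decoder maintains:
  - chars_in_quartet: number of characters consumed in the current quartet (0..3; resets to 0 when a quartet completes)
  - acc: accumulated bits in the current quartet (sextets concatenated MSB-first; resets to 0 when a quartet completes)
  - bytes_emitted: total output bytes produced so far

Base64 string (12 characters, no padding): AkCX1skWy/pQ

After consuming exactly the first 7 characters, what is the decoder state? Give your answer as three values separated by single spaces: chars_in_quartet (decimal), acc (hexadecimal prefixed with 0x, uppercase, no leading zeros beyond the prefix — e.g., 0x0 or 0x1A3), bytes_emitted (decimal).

After char 0 ('A'=0): chars_in_quartet=1 acc=0x0 bytes_emitted=0
After char 1 ('k'=36): chars_in_quartet=2 acc=0x24 bytes_emitted=0
After char 2 ('C'=2): chars_in_quartet=3 acc=0x902 bytes_emitted=0
After char 3 ('X'=23): chars_in_quartet=4 acc=0x24097 -> emit 02 40 97, reset; bytes_emitted=3
After char 4 ('1'=53): chars_in_quartet=1 acc=0x35 bytes_emitted=3
After char 5 ('s'=44): chars_in_quartet=2 acc=0xD6C bytes_emitted=3
After char 6 ('k'=36): chars_in_quartet=3 acc=0x35B24 bytes_emitted=3

Answer: 3 0x35B24 3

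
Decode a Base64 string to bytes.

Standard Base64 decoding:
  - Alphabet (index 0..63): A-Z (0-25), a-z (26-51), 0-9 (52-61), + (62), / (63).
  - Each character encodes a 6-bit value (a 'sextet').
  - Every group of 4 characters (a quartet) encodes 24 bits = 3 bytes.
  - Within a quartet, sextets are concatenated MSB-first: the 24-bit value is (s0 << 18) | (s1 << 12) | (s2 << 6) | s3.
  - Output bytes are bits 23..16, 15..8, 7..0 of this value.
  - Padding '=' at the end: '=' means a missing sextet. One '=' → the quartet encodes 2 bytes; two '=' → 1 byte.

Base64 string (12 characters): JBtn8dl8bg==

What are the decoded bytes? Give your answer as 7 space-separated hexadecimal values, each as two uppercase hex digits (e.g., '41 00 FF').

Answer: 24 1B 67 F1 D9 7C 6E

Derivation:
After char 0 ('J'=9): chars_in_quartet=1 acc=0x9 bytes_emitted=0
After char 1 ('B'=1): chars_in_quartet=2 acc=0x241 bytes_emitted=0
After char 2 ('t'=45): chars_in_quartet=3 acc=0x906D bytes_emitted=0
After char 3 ('n'=39): chars_in_quartet=4 acc=0x241B67 -> emit 24 1B 67, reset; bytes_emitted=3
After char 4 ('8'=60): chars_in_quartet=1 acc=0x3C bytes_emitted=3
After char 5 ('d'=29): chars_in_quartet=2 acc=0xF1D bytes_emitted=3
After char 6 ('l'=37): chars_in_quartet=3 acc=0x3C765 bytes_emitted=3
After char 7 ('8'=60): chars_in_quartet=4 acc=0xF1D97C -> emit F1 D9 7C, reset; bytes_emitted=6
After char 8 ('b'=27): chars_in_quartet=1 acc=0x1B bytes_emitted=6
After char 9 ('g'=32): chars_in_quartet=2 acc=0x6E0 bytes_emitted=6
Padding '==': partial quartet acc=0x6E0 -> emit 6E; bytes_emitted=7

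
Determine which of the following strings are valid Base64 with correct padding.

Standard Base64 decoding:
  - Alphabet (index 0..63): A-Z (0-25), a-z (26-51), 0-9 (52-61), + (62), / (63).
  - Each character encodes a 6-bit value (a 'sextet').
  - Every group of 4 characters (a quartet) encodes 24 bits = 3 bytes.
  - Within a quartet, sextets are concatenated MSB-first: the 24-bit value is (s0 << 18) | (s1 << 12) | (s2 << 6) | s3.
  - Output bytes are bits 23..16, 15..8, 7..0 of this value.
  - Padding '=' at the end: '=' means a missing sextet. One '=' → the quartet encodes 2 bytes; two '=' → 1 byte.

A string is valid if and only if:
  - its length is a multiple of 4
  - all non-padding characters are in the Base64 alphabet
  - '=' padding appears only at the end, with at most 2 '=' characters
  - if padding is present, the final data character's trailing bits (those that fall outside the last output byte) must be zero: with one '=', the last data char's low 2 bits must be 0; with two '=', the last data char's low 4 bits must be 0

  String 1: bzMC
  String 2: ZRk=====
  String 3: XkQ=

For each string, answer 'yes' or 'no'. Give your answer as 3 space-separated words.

Answer: yes no yes

Derivation:
String 1: 'bzMC' → valid
String 2: 'ZRk=====' → invalid (5 pad chars (max 2))
String 3: 'XkQ=' → valid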